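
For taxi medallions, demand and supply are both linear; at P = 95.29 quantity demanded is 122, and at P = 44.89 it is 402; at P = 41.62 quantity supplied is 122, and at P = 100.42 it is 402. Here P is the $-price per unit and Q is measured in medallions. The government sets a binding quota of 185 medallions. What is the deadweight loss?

Demand slope = (44.89 − 95.29)/(402 − 122) = −0.18, so P = 117.25 − 0.18Q.
Supply slope = (100.42 − 41.62)/(402 − 122) = 0.21, so P = 16 + 0.21Q.
Competitive equilibrium: 117.25 − 0.18Q = 16 + 0.21Q → Q* = 259.6154, P* = 70.5192.
At Q = 185: demand price = 117.25 − 0.18·185 = 83.95; supply price = 16 + 0.21·185 = 54.85.
ΔQ = 259.6154 − 185 = 74.6154; wedge = 83.95 − 54.85 = 29.1.
The triangle = ½ × 74.6154 × 29.1 = $1085.65.

$1085.65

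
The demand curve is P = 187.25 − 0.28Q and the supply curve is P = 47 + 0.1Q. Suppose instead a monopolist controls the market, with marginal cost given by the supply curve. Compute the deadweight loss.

4658.22

Competitive equilibrium: 187.25 − 0.28Q = 47 + 0.1Q → Q* = 369.0789, P* = 83.9079.
Marginal revenue: MR = 187.25 − 0.56Q. Set MR = MC: 187.25 − 0.56Q = 47 + 0.1Q → Q_m = 212.5.
Price P_m = 187.25 − 0.28·212.5 = 127.75; MC(Q_m) = 47 + 0.1·212.5 = 68.25.
Competitive Q* = 369.0789, so ΔQ = 156.5789; wedge = 127.75 − 68.25 = 59.5.
Welfare loss = ½ × 156.5789 × 59.5 = 4658.22.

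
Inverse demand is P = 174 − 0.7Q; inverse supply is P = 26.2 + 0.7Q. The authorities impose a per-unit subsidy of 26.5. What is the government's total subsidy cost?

3299.25

Competitive equilibrium: 174 − 0.7Q = 26.2 + 0.7Q → Q* = 105.5714, P* = 100.1.
The subsidy lowers effective supply by 26.5: P = 0.7Q − 0.3.
New quantity: 174 − 0.7Q = 0.7Q − 0.3 → Q' = 124.5.
Total subsidy cost = 26.5 × 124.5 = 3299.25.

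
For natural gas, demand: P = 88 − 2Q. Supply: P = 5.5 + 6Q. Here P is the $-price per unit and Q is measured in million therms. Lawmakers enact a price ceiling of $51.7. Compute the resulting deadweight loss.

$27.30 million

Competitive equilibrium: 88 − 2Q = 5.5 + 6Q → Q* = 10.3125, P* = 67.375.
At the ceiling P = 51.7, quantity supplied = (51.7 − 5.5)/6 = 7.7.
Willingness to pay at Q' = 7.7: 88 − 2·7.7 = 72.6.
ΔQ = 10.3125 − 7.7 = 2.6125; wedge = 72.6 − 51.7 = 20.9.
Welfare loss = ½ × 2.6125 × 20.9 = $27.30 million.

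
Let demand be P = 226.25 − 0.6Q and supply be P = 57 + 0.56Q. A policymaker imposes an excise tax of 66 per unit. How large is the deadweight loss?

Competitive equilibrium: 226.25 − 0.6Q = 57 + 0.56Q → Q* = 145.9052, P* = 138.7069.
With the tax, the buyer price exceeds the seller price by 66: (226.25 − 0.6Q) − (57 + 0.56Q) = 66 → Q' = 89.0086.
ΔQ = 145.9052 − 89.0086 = 56.8966; the wedge equals the tax, 66.
Welfare loss = ½ × 56.8966 × 66 = 1877.59.

1877.59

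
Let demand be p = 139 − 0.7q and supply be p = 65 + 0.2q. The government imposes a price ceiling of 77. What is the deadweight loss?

Competitive equilibrium: 139 − 0.7q = 65 + 0.2q → q* = 82.2222, p* = 81.4444.
At the ceiling p = 77, quantity supplied = (77 − 65)/0.2 = 60.
Willingness to pay at q' = 60: 139 − 0.7·60 = 97.
Δq = 82.2222 − 60 = 22.2222; wedge = 97 − 77 = 20.
Deadweight loss = ½ × 22.2222 × 20 = 222.22.

222.22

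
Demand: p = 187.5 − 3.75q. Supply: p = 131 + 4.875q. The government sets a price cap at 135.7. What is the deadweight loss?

Competitive equilibrium: 187.5 − 3.75q = 131 + 4.875q → q* = 6.5507, p* = 162.9348.
At the ceiling p = 135.7, quantity supplied = (135.7 − 131)/4.875 = 0.9641.
Willingness to pay at q' = 0.9641: 187.5 − 3.75·0.9641 = 183.8846.
Δq = 6.5507 − 0.9641 = 5.5866; wedge = 183.8846 − 135.7 = 48.1846.
Welfare loss = ½ × 5.5866 × 48.1846 = 134.59.

134.59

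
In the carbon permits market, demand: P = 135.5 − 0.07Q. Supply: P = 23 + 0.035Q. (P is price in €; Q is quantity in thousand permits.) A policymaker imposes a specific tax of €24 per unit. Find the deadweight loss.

€2742.86 thousand

Competitive equilibrium: 135.5 − 0.07Q = 23 + 0.035Q → Q* = 1071.4286, P* = 60.5.
With the tax, the buyer price exceeds the seller price by 24: (135.5 − 0.07Q) − (23 + 0.035Q) = 24 → Q' = 842.8571.
ΔQ = 1071.4286 − 842.8571 = 228.5715; the wedge equals the tax, 24.
DWL = ½ × 228.5715 × 24 = €2742.86 thousand.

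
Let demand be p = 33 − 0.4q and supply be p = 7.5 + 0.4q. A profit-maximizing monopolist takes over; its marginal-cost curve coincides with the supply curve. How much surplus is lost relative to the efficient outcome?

Competitive equilibrium: 33 − 0.4q = 7.5 + 0.4q → q* = 31.875, p* = 20.25.
Marginal revenue: MR = 33 − 0.8q. Set MR = MC: 33 − 0.8q = 7.5 + 0.4q → q_m = 21.25.
Price p_m = 33 − 0.4·21.25 = 24.5; MC(q_m) = 7.5 + 0.4·21.25 = 16.
Competitive q* = 31.875, so Δq = 10.625; wedge = 24.5 − 16 = 8.5.
Welfare loss = ½ × 10.625 × 8.5 = 45.16.

45.16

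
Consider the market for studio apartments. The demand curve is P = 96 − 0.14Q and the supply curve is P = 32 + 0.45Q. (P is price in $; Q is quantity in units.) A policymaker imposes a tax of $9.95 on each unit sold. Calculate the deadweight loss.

$83.90

Competitive equilibrium: 96 − 0.14Q = 32 + 0.45Q → Q* = 108.4746, P* = 80.8136.
With the tax, the buyer price exceeds the seller price by 9.95: (96 − 0.14Q) − (32 + 0.45Q) = 9.95 → Q' = 91.6102.
ΔQ = 108.4746 − 91.6102 = 16.8644; the wedge equals the tax, 9.95.
DWL = ½ × 16.8644 × 9.95 = $83.90.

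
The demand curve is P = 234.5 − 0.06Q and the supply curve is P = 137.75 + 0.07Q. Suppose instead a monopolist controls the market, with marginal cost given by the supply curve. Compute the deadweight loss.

3590.24

Competitive equilibrium: 234.5 − 0.06Q = 137.75 + 0.07Q → Q* = 744.23077, P* = 189.84615.
Marginal revenue: MR = 234.5 − 0.12Q. Set MR = MC: 234.5 − 0.12Q = 137.75 + 0.07Q → Q_m = 509.21053.
Price P_m = 234.5 − 0.06·509.21053 = 203.94737; MC(Q_m) = 137.75 + 0.07·509.21053 = 173.39474.
Competitive Q* = 744.23077, so ΔQ = 235.02024; wedge = 203.94737 − 173.39474 = 30.55263.
The triangle = ½ × 235.02024 × 30.55263 = 3590.24.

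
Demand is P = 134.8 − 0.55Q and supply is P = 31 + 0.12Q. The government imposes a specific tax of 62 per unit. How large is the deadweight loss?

Competitive equilibrium: 134.8 − 0.55Q = 31 + 0.12Q → Q* = 154.9254, P* = 49.591.
With the tax, the buyer price exceeds the seller price by 62: (134.8 − 0.55Q) − (31 + 0.12Q) = 62 → Q' = 62.3881.
ΔQ = 154.9254 − 62.3881 = 92.5373; the wedge equals the tax, 62.
Deadweight loss = ½ × 92.5373 × 62 = 2868.66.

2868.66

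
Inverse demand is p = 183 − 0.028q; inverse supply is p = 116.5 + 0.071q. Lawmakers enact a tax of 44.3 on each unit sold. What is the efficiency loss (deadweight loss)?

9911.57

Competitive equilibrium: 183 − 0.028q = 116.5 + 0.071q → q* = 671.7172, p* = 164.1919.
With the tax, the buyer price exceeds the seller price by 44.3: (183 − 0.028q) − (116.5 + 0.071q) = 44.3 → q' = 224.2424.
Δq = 671.7172 − 224.2424 = 447.4748; the wedge equals the tax, 44.3.
DWL = ½ × 447.4748 × 44.3 = 9911.57.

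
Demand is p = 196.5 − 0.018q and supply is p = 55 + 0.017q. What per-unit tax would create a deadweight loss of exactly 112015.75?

88.55

Competitive equilibrium: 196.5 − 0.018q = 55 + 0.017q → q* = 4042.8571, p* = 123.7286.
A tax t gives Δq = t/0.035 and wedge t, so DWL = t²/0.07.
t²/0.07 = 112015.75 → t² = 7841.1025 → t = 88.55.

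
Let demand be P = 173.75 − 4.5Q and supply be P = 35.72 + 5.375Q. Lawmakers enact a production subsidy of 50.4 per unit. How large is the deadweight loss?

Competitive equilibrium: 173.75 − 4.5Q = 35.72 + 5.375Q → Q* = 13.9777, P* = 110.8503.
The subsidy lowers effective supply by 50.4: P = 5.375Q − 14.68.
New quantity: 173.75 − 4.5Q = 5.375Q − 14.68 → Q' = 19.0815.
Overproduction ΔQ = 19.0815 − 13.9777 = 5.1038; wedge = subsidy = 50.4.
The triangle = ½ × 5.1038 × 50.4 = 128.62.

128.62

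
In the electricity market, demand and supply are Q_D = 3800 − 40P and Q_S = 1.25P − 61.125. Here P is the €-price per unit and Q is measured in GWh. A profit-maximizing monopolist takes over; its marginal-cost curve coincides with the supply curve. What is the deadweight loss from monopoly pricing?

€1.11

In inverse form: demand P = 95 − 0.025Q, supply P = 48.9 + 0.8Q.
Competitive equilibrium: 95 − 0.025Q = 48.9 + 0.8Q → Q* = 55.8788, P* = 93.603.
Marginal revenue: MR = 95 − 0.05Q. Set MR = MC: 95 − 0.05Q = 48.9 + 0.8Q → Q_m = 54.2353.
Price P_m = 95 − 0.025·54.2353 = 93.6441; MC(Q_m) = 48.9 + 0.8·54.2353 = 92.2882.
Competitive Q* = 55.8788, so ΔQ = 1.6435; wedge = 93.6441 − 92.2882 = 1.3559.
Deadweight loss = ½ × 1.6435 × 1.3559 = €1.11.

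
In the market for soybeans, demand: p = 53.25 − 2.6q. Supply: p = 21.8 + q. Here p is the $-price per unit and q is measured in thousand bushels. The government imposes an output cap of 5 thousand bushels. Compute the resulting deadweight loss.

$25.13 thousand

Competitive equilibrium: 53.25 − 2.6q = 21.8 + q → q* = 8.7361, p* = 30.5361.
At q = 5: demand price = 53.25 − 2.6·5 = 40.25; supply price = 21.8 + 1·5 = 26.8.
Δq = 8.7361 − 5 = 3.7361; wedge = 40.25 − 26.8 = 13.45.
DWL = ½ × 3.7361 × 13.45 = $25.13 thousand.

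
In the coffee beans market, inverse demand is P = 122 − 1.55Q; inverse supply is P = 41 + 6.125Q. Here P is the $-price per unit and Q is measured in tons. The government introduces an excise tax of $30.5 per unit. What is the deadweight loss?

Competitive equilibrium: 122 − 1.55Q = 41 + 6.125Q → Q* = 10.5537, P* = 105.6417.
With the tax, the buyer price exceeds the seller price by 30.5: (122 − 1.55Q) − (41 + 6.125Q) = 30.5 → Q' = 6.5798.
ΔQ = 10.5537 − 6.5798 = 3.9739; the wedge equals the tax, 30.5.
Deadweight loss = ½ × 3.9739 × 30.5 = $60.60.

$60.60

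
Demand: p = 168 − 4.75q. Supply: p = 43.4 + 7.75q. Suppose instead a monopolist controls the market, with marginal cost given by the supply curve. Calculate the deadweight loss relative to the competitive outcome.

Competitive equilibrium: 168 − 4.75q = 43.4 + 7.75q → q* = 9.968, p* = 120.652.
Marginal revenue: MR = 168 − 9.5q. Set MR = MC: 168 − 9.5q = 43.4 + 7.75q → q_m = 7.2232.
Price p_m = 168 − 4.75·7.2232 = 133.6898; MC(q_m) = 43.4 + 7.75·7.2232 = 99.3798.
Competitive q* = 9.968, so Δq = 2.7448; wedge = 133.6898 − 99.3798 = 34.31.
The triangle = ½ × 2.7448 × 34.31 = 47.09.

47.09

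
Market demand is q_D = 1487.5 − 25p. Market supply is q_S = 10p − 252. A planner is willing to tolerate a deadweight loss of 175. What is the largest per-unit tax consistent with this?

7

In inverse form: demand p = 59.5 − 0.04q, supply p = 25.2 + 0.1q.
Competitive equilibrium: 59.5 − 0.04q = 25.2 + 0.1q → q* = 245, p* = 49.7.
A tax t gives Δq = t/0.14 and wedge t, so DWL = t²/0.28.
t²/0.28 = 175 → t² = 49 → t = 7.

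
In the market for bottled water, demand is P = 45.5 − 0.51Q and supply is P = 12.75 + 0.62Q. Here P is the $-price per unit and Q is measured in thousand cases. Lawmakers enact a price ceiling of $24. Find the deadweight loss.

$66.36 thousand

Competitive equilibrium: 45.5 − 0.51Q = 12.75 + 0.62Q → Q* = 28.9823, P* = 30.719.
At the ceiling P = 24, quantity supplied = (24 − 12.75)/0.62 = 18.1452.
Willingness to pay at Q' = 18.1452: 45.5 − 0.51·18.1452 = 36.2459.
ΔQ = 28.9823 − 18.1452 = 10.8371; wedge = 36.2459 − 24 = 12.2459.
Welfare loss = ½ × 10.8371 × 12.2459 = $66.36 thousand.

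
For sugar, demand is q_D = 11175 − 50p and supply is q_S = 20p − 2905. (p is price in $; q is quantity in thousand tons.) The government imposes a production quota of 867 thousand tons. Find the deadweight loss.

$2202.53 thousand

In inverse form: demand p = 223.5 − 0.02q, supply p = 145.25 + 0.05q.
Competitive equilibrium: 223.5 − 0.02q = 145.25 + 0.05q → q* = 1117.8571, p* = 201.1429.
At q = 867: demand price = 223.5 − 0.02·867 = 206.16; supply price = 145.25 + 0.05·867 = 188.6.
Δq = 1117.8571 − 867 = 250.8571; wedge = 206.16 − 188.6 = 17.56.
DWL = ½ × 250.8571 × 17.56 = $2202.53 thousand.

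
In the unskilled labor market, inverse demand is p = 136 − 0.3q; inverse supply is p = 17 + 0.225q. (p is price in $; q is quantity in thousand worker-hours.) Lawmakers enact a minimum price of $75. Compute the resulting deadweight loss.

$142.92 thousand

Competitive equilibrium: 136 − 0.3q = 17 + 0.225q → q* = 226.6667, p* = 68.
At the floor p = 75, quantity demanded = (136 − 75)/0.3 = 203.3333.
Sellers' marginal cost at q' = 203.3333: 17 + 0.225·203.3333 = 62.75.
Δq = 226.6667 − 203.3333 = 23.3334; wedge = 75 − 62.75 = 12.25.
DWL = ½ × 23.3334 × 12.25 = $142.92 thousand.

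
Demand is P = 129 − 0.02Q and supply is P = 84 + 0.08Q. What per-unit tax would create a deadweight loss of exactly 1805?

19

Competitive equilibrium: 129 − 0.02Q = 84 + 0.08Q → Q* = 450, P* = 120.
A tax t gives ΔQ = t/0.1 and wedge t, so DWL = t²/0.2.
t²/0.2 = 1805 → t² = 361 → t = 19.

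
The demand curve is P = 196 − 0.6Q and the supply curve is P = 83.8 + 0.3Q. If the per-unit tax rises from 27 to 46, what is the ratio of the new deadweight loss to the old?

Competitive equilibrium: 196 − 0.6Q = 83.8 + 0.3Q → Q* = 124.6667, P* = 121.2.
For a per-unit tax t: ΔQ = t/0.9, so DWL = ½·t·(t/0.9) = t²/1.8.
At t = 27: DWL = 405. At t = 46: DWL = 1175.556.
Ratio = (46/27)² = 2.903.

2.903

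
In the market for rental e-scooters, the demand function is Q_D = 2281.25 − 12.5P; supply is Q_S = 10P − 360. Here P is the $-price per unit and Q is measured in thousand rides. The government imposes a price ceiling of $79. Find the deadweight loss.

$13263.36 thousand

In inverse form: demand P = 182.5 − 0.08Q, supply P = 36 + 0.1Q.
Competitive equilibrium: 182.5 − 0.08Q = 36 + 0.1Q → Q* = 813.8889, P* = 117.3889.
At the ceiling P = 79, quantity supplied = (79 − 36)/0.1 = 430.
Willingness to pay at Q' = 430: 182.5 − 0.08·430 = 148.1.
ΔQ = 813.8889 − 430 = 383.8889; wedge = 148.1 − 79 = 69.1.
DWL = ½ × 383.8889 × 69.1 = $13263.36 thousand.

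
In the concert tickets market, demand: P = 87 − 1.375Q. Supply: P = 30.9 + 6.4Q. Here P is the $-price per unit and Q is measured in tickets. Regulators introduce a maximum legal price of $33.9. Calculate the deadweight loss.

$176.95

Competitive equilibrium: 87 − 1.375Q = 30.9 + 6.4Q → Q* = 7.2154, P* = 77.0788.
At the ceiling P = 33.9, quantity supplied = (33.9 − 30.9)/6.4 = 0.4688.
Willingness to pay at Q' = 0.4688: 87 − 1.375·0.4688 = 86.3554.
ΔQ = 7.2154 − 0.4688 = 6.7466; wedge = 86.3554 − 33.9 = 52.4554.
Deadweight loss = ½ × 6.7466 × 52.4554 = $176.95.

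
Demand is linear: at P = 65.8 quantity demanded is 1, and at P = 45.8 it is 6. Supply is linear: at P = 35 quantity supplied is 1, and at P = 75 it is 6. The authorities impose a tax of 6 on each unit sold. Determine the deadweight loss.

1.50

Demand slope = (45.8 − 65.8)/(6 − 1) = −4, so P = 69.8 − 4Q.
Supply slope = (75 − 35)/(6 − 1) = 8, so P = 27 + 8Q.
Competitive equilibrium: 69.8 − 4Q = 27 + 8Q → Q* = 3.5667, P* = 55.5333.
With the tax, the buyer price exceeds the seller price by 6: (69.8 − 4Q) − (27 + 8Q) = 6 → Q' = 3.0667.
ΔQ = 3.5667 − 3.0667 = 0.5; the wedge equals the tax, 6.
Welfare loss = ½ × 0.5 × 6 = 1.50.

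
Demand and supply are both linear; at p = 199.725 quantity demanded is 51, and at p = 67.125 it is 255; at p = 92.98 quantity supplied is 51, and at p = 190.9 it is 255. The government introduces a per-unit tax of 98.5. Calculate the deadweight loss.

Demand slope = (67.125 − 199.725)/(255 − 51) = −0.65, so p = 232.875 − 0.65q.
Supply slope = (190.9 − 92.98)/(255 − 51) = 0.48, so p = 68.5 + 0.48q.
Competitive equilibrium: 232.875 − 0.65q = 68.5 + 0.48q → q* = 145.4646, p* = 138.323.
With the tax, the buyer price exceeds the seller price by 98.5: (232.875 − 0.65q) − (68.5 + 0.48q) = 98.5 → q' = 58.2965.
Δq = 145.4646 − 58.2965 = 87.1681; the wedge equals the tax, 98.5.
The triangle = ½ × 87.1681 × 98.5 = 4293.03.

4293.03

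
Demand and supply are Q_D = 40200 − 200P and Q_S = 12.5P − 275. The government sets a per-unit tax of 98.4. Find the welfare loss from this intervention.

56956.24

In inverse form: demand P = 201 − 0.005Q, supply P = 22 + 0.08Q.
Competitive equilibrium: 201 − 0.005Q = 22 + 0.08Q → Q* = 2105.8824, P* = 190.4706.
With the tax, the buyer price exceeds the seller price by 98.4: (201 − 0.005Q) − (22 + 0.08Q) = 98.4 → Q' = 948.2353.
ΔQ = 2105.8824 − 948.2353 = 1157.6471; the wedge equals the tax, 98.4.
The triangle = ½ × 1157.6471 × 98.4 = 56956.24.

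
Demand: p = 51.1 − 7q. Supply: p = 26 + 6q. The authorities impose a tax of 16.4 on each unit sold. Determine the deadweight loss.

Competitive equilibrium: 51.1 − 7q = 26 + 6q → q* = 1.93077, p* = 37.58462.
With the tax, the buyer price exceeds the seller price by 16.4: (51.1 − 7q) − (26 + 6q) = 16.4 → q' = 0.66923.
Δq = 1.93077 − 0.66923 = 1.26154; the wedge equals the tax, 16.4.
Welfare loss = ½ × 1.26154 × 16.4 = 10.34.

10.34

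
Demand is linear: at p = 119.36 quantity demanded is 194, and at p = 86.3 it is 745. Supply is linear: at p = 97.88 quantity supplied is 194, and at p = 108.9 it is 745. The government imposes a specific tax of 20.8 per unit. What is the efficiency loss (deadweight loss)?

Demand slope = (86.3 − 119.36)/(745 − 194) = −0.06, so p = 131 − 0.06q.
Supply slope = (108.9 − 97.88)/(745 − 194) = 0.02, so p = 94 + 0.02q.
Competitive equilibrium: 131 − 0.06q = 94 + 0.02q → q* = 462.5, p* = 103.25.
With the tax, the buyer price exceeds the seller price by 20.8: (131 − 0.06q) − (94 + 0.02q) = 20.8 → q' = 202.5.
Δq = 462.5 − 202.5 = 260; the wedge equals the tax, 20.8.
Welfare loss = ½ × 260 × 20.8 = 2704.

2704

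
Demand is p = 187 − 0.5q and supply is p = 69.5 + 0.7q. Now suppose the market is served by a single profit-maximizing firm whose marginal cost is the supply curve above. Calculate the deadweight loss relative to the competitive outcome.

Competitive equilibrium: 187 − 0.5q = 69.5 + 0.7q → q* = 97.9167, p* = 138.0417.
Marginal revenue: MR = 187 − q. Set MR = MC: 187 − q = 69.5 + 0.7q → q_m = 69.1176.
Price p_m = 187 − 0.5·69.1176 = 152.4412; MC(q_m) = 69.5 + 0.7·69.1176 = 117.8823.
Competitive q* = 97.9167, so Δq = 28.7991; wedge = 152.4412 − 117.8823 = 34.5589.
The triangle = ½ × 28.7991 × 34.5589 = 497.63.

497.63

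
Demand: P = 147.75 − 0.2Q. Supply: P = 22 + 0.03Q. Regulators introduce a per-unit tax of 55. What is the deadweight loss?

6576.09

Competitive equilibrium: 147.75 − 0.2Q = 22 + 0.03Q → Q* = 546.7391, P* = 38.4022.
With the tax, the buyer price exceeds the seller price by 55: (147.75 − 0.2Q) − (22 + 0.03Q) = 55 → Q' = 307.6087.
ΔQ = 546.7391 − 307.6087 = 239.1304; the wedge equals the tax, 55.
DWL = ½ × 239.1304 × 55 = 6576.09.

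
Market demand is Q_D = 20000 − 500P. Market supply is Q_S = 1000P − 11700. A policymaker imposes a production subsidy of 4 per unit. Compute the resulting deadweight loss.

In inverse form: demand P = 40 − 0.002Q, supply P = 11.7 + 0.001Q.
Competitive equilibrium: 40 − 0.002Q = 11.7 + 0.001Q → Q* = 9433.3333, P* = 21.1333.
The subsidy lowers effective supply by 4: P = 7.7 + 0.001Q.
New quantity: 40 − 0.002Q = 7.7 + 0.001Q → Q' = 10766.6667.
Overproduction ΔQ = 10766.6667 − 9433.3333 = 1333.3334; wedge = subsidy = 4.
DWL = ½ × 1333.3334 × 4 = 2666.67.

2666.67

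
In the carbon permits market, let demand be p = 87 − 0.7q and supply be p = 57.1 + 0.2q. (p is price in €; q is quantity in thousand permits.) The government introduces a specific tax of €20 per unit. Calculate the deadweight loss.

€222.22 thousand

Competitive equilibrium: 87 − 0.7q = 57.1 + 0.2q → q* = 33.2222, p* = 63.7444.
With the tax, the buyer price exceeds the seller price by 20: (87 − 0.7q) − (57.1 + 0.2q) = 20 → q' = 11.
Δq = 33.2222 − 11 = 22.2222; the wedge equals the tax, 20.
Deadweight loss = ½ × 22.2222 × 20 = €222.22 thousand.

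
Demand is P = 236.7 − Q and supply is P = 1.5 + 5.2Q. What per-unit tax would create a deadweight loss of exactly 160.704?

Competitive equilibrium: 236.7 − Q = 1.5 + 5.2Q → Q* = 37.9355, P* = 198.7645.
A tax t gives ΔQ = t/6.2 and wedge t, so DWL = t²/12.4.
t²/12.4 = 160.704 → t² = 1992.7296 → t = 44.64.

44.64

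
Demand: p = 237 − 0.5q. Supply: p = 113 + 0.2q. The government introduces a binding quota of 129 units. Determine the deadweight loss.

Competitive equilibrium: 237 − 0.5q = 113 + 0.2q → q* = 177.1429, p* = 148.4286.
At q = 129: demand price = 237 − 0.5·129 = 172.5; supply price = 113 + 0.2·129 = 138.8.
Δq = 177.1429 − 129 = 48.1429; wedge = 172.5 − 138.8 = 33.7.
Welfare loss = ½ × 48.1429 × 33.7 = 811.21.

811.21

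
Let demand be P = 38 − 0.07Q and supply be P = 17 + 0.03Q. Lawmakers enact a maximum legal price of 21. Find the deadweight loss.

293.89

Competitive equilibrium: 38 − 0.07Q = 17 + 0.03Q → Q* = 210, P* = 23.3.
At the ceiling P = 21, quantity supplied = (21 − 17)/0.03 = 133.3333.
Willingness to pay at Q' = 133.3333: 38 − 0.07·133.3333 = 28.6667.
ΔQ = 210 − 133.3333 = 76.6667; wedge = 28.6667 − 21 = 7.6667.
The triangle = ½ × 76.6667 × 7.6667 = 293.89.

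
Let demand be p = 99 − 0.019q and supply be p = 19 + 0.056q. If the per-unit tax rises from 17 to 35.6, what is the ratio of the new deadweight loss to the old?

Competitive equilibrium: 99 − 0.019q = 19 + 0.056q → q* = 1066.6667, p* = 78.7333.
For a per-unit tax t: Δq = t/0.075, so DWL = ½·t·(t/0.075) = t²/0.15.
At t = 17: DWL = 1926.667. At t = 35.6: DWL = 8449.067.
Ratio = (35.6/17)² = 4.385.

4.385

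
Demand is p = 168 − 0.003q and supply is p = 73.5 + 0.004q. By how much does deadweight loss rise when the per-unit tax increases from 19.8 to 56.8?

202442.86

Competitive equilibrium: 168 − 0.003q = 73.5 + 0.004q → q* = 13500, p* = 127.5.
For a per-unit tax t: Δq = t/0.007, so DWL = ½·t·(t/0.007) = t²/0.014.
At t = 19.8: DWL = 28002.857. At t = 56.8: DWL = 230445.714.
Increase = 230445.714 − 28002.857 = 202442.86.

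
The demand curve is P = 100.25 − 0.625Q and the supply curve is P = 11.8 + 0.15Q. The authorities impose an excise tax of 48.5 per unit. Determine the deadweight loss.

1517.58

Competitive equilibrium: 100.25 − 0.625Q = 11.8 + 0.15Q → Q* = 114.129, P* = 28.9194.
With the tax, the buyer price exceeds the seller price by 48.5: (100.25 − 0.625Q) − (11.8 + 0.15Q) = 48.5 → Q' = 51.5484.
ΔQ = 114.129 − 51.5484 = 62.5806; the wedge equals the tax, 48.5.
The triangle = ½ × 62.5806 × 48.5 = 1517.58.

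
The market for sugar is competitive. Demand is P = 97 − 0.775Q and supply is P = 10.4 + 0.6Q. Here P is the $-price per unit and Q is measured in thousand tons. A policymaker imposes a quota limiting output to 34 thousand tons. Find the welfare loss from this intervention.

Competitive equilibrium: 97 − 0.775Q = 10.4 + 0.6Q → Q* = 62.9818, P* = 48.1891.
At Q = 34: demand price = 97 − 0.775·34 = 70.65; supply price = 10.4 + 0.6·34 = 30.8.
ΔQ = 62.9818 − 34 = 28.9818; wedge = 70.65 − 30.8 = 39.85.
Welfare loss = ½ × 28.9818 × 39.85 = $577.46 thousand.

$577.46 thousand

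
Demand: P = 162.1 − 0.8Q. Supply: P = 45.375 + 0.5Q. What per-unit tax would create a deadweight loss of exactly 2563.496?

81.64

Competitive equilibrium: 162.1 − 0.8Q = 45.375 + 0.5Q → Q* = 89.7885, P* = 90.2692.
A tax t gives ΔQ = t/1.3 and wedge t, so DWL = t²/2.6.
t²/2.6 = 2563.496 → t² = 6665.0896 → t = 81.64.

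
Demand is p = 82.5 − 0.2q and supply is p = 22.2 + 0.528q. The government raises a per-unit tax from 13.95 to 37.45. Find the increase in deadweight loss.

Competitive equilibrium: 82.5 − 0.2q = 22.2 + 0.528q → q* = 82.8297, p* = 65.9341.
For a per-unit tax t: Δq = t/0.728, so DWL = ½·t·(t/0.728) = t²/1.456.
At t = 13.95: DWL = 133.656. At t = 37.45: DWL = 963.257.
Increase = 963.257 − 133.656 = 829.60.

829.60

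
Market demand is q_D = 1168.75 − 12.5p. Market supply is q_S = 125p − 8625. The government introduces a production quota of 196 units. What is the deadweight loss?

In inverse form: demand p = 93.5 − 0.08q, supply p = 69 + 0.008q.
Competitive equilibrium: 93.5 − 0.08q = 69 + 0.008q → q* = 278.4091, p* = 71.2273.
At q = 196: demand price = 93.5 − 0.08·196 = 77.82; supply price = 69 + 0.008·196 = 70.568.
Δq = 278.4091 − 196 = 82.4091; wedge = 77.82 − 70.568 = 7.252.
Welfare loss = ½ × 82.4091 × 7.252 = 298.82.

298.82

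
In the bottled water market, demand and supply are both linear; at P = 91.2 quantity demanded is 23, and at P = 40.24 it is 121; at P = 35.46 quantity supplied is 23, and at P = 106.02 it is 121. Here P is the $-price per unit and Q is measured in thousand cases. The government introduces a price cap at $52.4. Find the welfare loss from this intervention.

Demand slope = (40.24 − 91.2)/(121 − 23) = −0.52, so P = 103.16 − 0.52Q.
Supply slope = (106.02 − 35.46)/(121 − 23) = 0.72, so P = 18.9 + 0.72Q.
Competitive equilibrium: 103.16 − 0.52Q = 18.9 + 0.72Q → Q* = 67.9516, P* = 67.8252.
At the ceiling P = 52.4, quantity supplied = (52.4 − 18.9)/0.72 = 46.5278.
Willingness to pay at Q' = 46.5278: 103.16 − 0.52·46.5278 = 78.9655.
ΔQ = 67.9516 − 46.5278 = 21.4238; wedge = 78.9655 − 52.4 = 26.5655.
The triangle = ½ × 21.4238 × 26.5655 = $284.57 thousand.

$284.57 thousand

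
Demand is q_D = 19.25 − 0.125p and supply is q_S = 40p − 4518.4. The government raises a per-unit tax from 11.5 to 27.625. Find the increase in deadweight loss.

In inverse form: demand p = 154 − 8q, supply p = 112.96 + 0.025q.
Competitive equilibrium: 154 − 8q = 112.96 + 0.025q → q* = 5.114, p* = 113.0879.
For a per-unit tax t: Δq = t/8.025, so DWL = ½·t·(t/8.025) = t²/16.05.
At t = 11.5: DWL = 8.24. At t = 27.625: DWL = 47.548.
Increase = 47.548 − 8.24 = 39.31.

39.31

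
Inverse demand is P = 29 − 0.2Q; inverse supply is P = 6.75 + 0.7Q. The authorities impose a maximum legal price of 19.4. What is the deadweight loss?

Competitive equilibrium: 29 − 0.2Q = 6.75 + 0.7Q → Q* = 24.7222, P* = 24.0556.
At the ceiling P = 19.4, quantity supplied = (19.4 − 6.75)/0.7 = 18.0714.
Willingness to pay at Q' = 18.0714: 29 − 0.2·18.0714 = 25.3857.
ΔQ = 24.7222 − 18.0714 = 6.6508; wedge = 25.3857 − 19.4 = 5.9857.
Deadweight loss = ½ × 6.6508 × 5.9857 = 19.90.

19.90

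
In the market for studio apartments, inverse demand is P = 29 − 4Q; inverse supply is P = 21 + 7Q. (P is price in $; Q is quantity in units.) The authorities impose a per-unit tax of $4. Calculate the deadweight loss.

$0.73

Competitive equilibrium: 29 − 4Q = 21 + 7Q → Q* = 0.7273, P* = 26.0909.
With the tax, the buyer price exceeds the seller price by 4: (29 − 4Q) − (21 + 7Q) = 4 → Q' = 0.3636.
ΔQ = 0.7273 − 0.3636 = 0.3637; the wedge equals the tax, 4.
Welfare loss = ½ × 0.3637 × 4 = $0.73.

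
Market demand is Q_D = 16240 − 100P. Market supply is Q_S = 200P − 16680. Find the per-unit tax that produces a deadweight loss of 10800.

In inverse form: demand P = 162.4 − 0.01Q, supply P = 83.4 + 0.005Q.
Competitive equilibrium: 162.4 − 0.01Q = 83.4 + 0.005Q → Q* = 5266.6667, P* = 109.7333.
A tax t gives ΔQ = t/0.015 and wedge t, so DWL = t²/0.03.
t²/0.03 = 10800 → t² = 324 → t = 18.

18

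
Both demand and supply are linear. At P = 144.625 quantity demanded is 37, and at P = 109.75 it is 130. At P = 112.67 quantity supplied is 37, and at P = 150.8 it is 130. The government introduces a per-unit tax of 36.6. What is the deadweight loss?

Demand slope = (109.75 − 144.625)/(130 − 37) = −0.375, so P = 158.5 − 0.375Q.
Supply slope = (150.8 − 112.67)/(130 − 37) = 0.41, so P = 97.5 + 0.41Q.
Competitive equilibrium: 158.5 − 0.375Q = 97.5 + 0.41Q → Q* = 77.707, P* = 129.3599.
With the tax, the buyer price exceeds the seller price by 36.6: (158.5 − 0.375Q) − (97.5 + 0.41Q) = 36.6 → Q' = 31.0828.
ΔQ = 77.707 − 31.0828 = 46.6242; the wedge equals the tax, 36.6.
DWL = ½ × 46.6242 × 36.6 = 853.22.

853.22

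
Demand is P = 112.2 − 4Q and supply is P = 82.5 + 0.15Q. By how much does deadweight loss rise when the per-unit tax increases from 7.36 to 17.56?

Competitive equilibrium: 112.2 − 4Q = 82.5 + 0.15Q → Q* = 7.1566, P* = 83.5735.
For a per-unit tax t: ΔQ = t/4.15, so DWL = ½·t·(t/4.15) = t²/8.3.
At t = 7.36: DWL = 6.5265. At t = 17.56: DWL = 37.151.
Increase = 37.151 − 6.5265 = 30.62.

30.62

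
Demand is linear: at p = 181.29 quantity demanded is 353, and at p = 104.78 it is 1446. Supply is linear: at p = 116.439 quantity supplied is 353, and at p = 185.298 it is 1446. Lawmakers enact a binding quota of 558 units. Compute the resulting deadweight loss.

Demand slope = (104.78 − 181.29)/(1446 − 353) = −0.07, so p = 206 − 0.07q.
Supply slope = (185.298 − 116.439)/(1446 − 353) = 0.063, so p = 94.2 + 0.063q.
Competitive equilibrium: 206 − 0.07q = 94.2 + 0.063q → q* = 840.6015, p* = 147.1579.
At q = 558: demand price = 206 − 0.07·558 = 166.94; supply price = 94.2 + 0.063·558 = 129.354.
Δq = 840.6015 − 558 = 282.6015; wedge = 166.94 − 129.354 = 37.586.
The triangle = ½ × 282.6015 × 37.586 = 5310.93.

5310.93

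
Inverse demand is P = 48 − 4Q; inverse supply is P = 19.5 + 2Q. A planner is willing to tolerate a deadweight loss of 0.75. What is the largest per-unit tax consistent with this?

3

Competitive equilibrium: 48 − 4Q = 19.5 + 2Q → Q* = 4.75, P* = 29.
A tax t gives ΔQ = t/6 and wedge t, so DWL = t²/12.
t²/12 = 0.75 → t² = 9 → t = 3.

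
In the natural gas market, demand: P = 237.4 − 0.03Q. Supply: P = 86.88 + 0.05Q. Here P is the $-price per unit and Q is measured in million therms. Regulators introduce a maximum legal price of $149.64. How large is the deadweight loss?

Competitive equilibrium: 237.4 − 0.03Q = 86.88 + 0.05Q → Q* = 1881.5, P* = 180.955.
At the ceiling P = 149.64, quantity supplied = (149.64 − 86.88)/0.05 = 1255.2.
Willingness to pay at Q' = 1255.2: 237.4 − 0.03·1255.2 = 199.744.
ΔQ = 1881.5 − 1255.2 = 626.3; wedge = 199.744 − 149.64 = 50.104.
The triangle = ½ × 626.3 × 50.104 = $15690.07 million.

$15690.07 million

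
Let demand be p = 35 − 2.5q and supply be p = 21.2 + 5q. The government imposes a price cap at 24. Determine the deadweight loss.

Competitive equilibrium: 35 − 2.5q = 21.2 + 5q → q* = 1.84, p* = 30.4.
At the ceiling p = 24, quantity supplied = (24 − 21.2)/5 = 0.56.
Willingness to pay at q' = 0.56: 35 − 2.5·0.56 = 33.6.
Δq = 1.84 − 0.56 = 1.28; wedge = 33.6 − 24 = 9.6.
DWL = ½ × 1.28 × 9.6 = 6.144.

6.144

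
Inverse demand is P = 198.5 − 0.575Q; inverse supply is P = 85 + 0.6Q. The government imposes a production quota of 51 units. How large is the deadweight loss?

1221.40

Competitive equilibrium: 198.5 − 0.575Q = 85 + 0.6Q → Q* = 96.59574, P* = 142.95745.
At Q = 51: demand price = 198.5 − 0.575·51 = 169.175; supply price = 85 + 0.6·51 = 115.6.
ΔQ = 96.59574 − 51 = 45.59574; wedge = 169.175 − 115.6 = 53.575.
Deadweight loss = ½ × 45.59574 × 53.575 = 1221.40.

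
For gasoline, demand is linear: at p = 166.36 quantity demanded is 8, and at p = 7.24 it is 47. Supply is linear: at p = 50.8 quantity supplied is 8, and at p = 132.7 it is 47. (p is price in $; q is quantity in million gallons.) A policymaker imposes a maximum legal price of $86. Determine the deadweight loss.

Demand slope = (7.24 − 166.36)/(47 − 8) = −4.08, so p = 199 − 4.08q.
Supply slope = (132.7 − 50.8)/(47 − 8) = 2.1, so p = 34 + 2.1q.
Competitive equilibrium: 199 − 4.08q = 34 + 2.1q → q* = 26.69903, p* = 90.06796.
At the ceiling p = 86, quantity supplied = (86 − 34)/2.1 = 24.7619.
Willingness to pay at q' = 24.7619: 199 − 4.08·24.7619 = 97.97145.
Δq = 26.69903 − 24.7619 = 1.93713; wedge = 97.97145 − 86 = 11.97145.
The triangle = ½ × 1.93713 × 11.97145 = $11.60 million.

$11.60 million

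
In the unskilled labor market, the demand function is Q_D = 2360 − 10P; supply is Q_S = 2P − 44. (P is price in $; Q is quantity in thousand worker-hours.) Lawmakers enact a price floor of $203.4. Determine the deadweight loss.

$282.13 thousand

In inverse form: demand P = 236 − 0.1Q, supply P = 22 + 0.5Q.
Competitive equilibrium: 236 − 0.1Q = 22 + 0.5Q → Q* = 356.6667, P* = 200.3333.
At the floor P = 203.4, quantity demanded = (236 − 203.4)/0.1 = 326.
Sellers' marginal cost at Q' = 326: 22 + 0.5·326 = 185.
ΔQ = 356.6667 − 326 = 30.6667; wedge = 203.4 − 185 = 18.4.
Deadweight loss = ½ × 30.6667 × 18.4 = $282.13 thousand.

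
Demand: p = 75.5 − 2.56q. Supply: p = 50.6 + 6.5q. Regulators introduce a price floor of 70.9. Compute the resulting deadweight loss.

Competitive equilibrium: 75.5 − 2.56q = 50.6 + 6.5q → q* = 2.7483, p* = 68.4642.
At the floor p = 70.9, quantity demanded = (75.5 − 70.9)/2.56 = 1.7969.
Sellers' marginal cost at q' = 1.7969: 50.6 + 6.5·1.7969 = 62.2799.
Δq = 2.7483 − 1.7969 = 0.9514; wedge = 70.9 − 62.2799 = 8.6201.
Welfare loss = ½ × 0.9514 × 8.6201 = 4.10.

4.10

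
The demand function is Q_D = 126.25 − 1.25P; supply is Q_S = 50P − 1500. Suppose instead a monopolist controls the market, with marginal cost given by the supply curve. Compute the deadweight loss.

749.59

In inverse form: demand P = 101 − 0.8Q, supply P = 30 + 0.02Q.
Competitive equilibrium: 101 − 0.8Q = 30 + 0.02Q → Q* = 86.5854, P* = 31.7317.
Marginal revenue: MR = 101 − 1.6Q. Set MR = MC: 101 − 1.6Q = 30 + 0.02Q → Q_m = 43.8272.
Price P_m = 101 − 0.8·43.8272 = 65.9382; MC(Q_m) = 30 + 0.02·43.8272 = 30.8765.
Competitive Q* = 86.5854, so ΔQ = 42.7582; wedge = 65.9382 − 30.8765 = 35.0617.
DWL = ½ × 42.7582 × 35.0617 = 749.59.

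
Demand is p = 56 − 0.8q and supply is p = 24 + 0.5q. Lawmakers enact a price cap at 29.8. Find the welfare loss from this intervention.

110.11

Competitive equilibrium: 56 − 0.8q = 24 + 0.5q → q* = 24.6154, p* = 36.3077.
At the ceiling p = 29.8, quantity supplied = (29.8 − 24)/0.5 = 11.6.
Willingness to pay at q' = 11.6: 56 − 0.8·11.6 = 46.72.
Δq = 24.6154 − 11.6 = 13.0154; wedge = 46.72 − 29.8 = 16.92.
The triangle = ½ × 13.0154 × 16.92 = 110.11.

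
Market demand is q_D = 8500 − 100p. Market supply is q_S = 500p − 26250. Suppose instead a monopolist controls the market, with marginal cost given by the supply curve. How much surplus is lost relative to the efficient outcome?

In inverse form: demand p = 85 − 0.01q, supply p = 52.5 + 0.002q.
Competitive equilibrium: 85 − 0.01q = 52.5 + 0.002q → q* = 2708.33333, p* = 57.91667.
Marginal revenue: MR = 85 − 0.02q. Set MR = MC: 85 − 0.02q = 52.5 + 0.002q → q_m = 1477.27273.
Price p_m = 85 − 0.01·1477.27273 = 70.22727; MC(q_m) = 52.5 + 0.002·1477.27273 = 55.45455.
Competitive q* = 2708.33333, so Δq = 1231.0606; wedge = 70.22727 − 55.45455 = 14.77272.
DWL = ½ × 1231.0606 × 14.77272 = 9093.06.

9093.06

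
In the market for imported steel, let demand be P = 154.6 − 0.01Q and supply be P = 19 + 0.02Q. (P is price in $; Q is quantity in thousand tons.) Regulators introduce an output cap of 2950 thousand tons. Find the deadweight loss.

Competitive equilibrium: 154.6 − 0.01Q = 19 + 0.02Q → Q* = 4520, P* = 109.4.
At Q = 2950: demand price = 154.6 − 0.01·2950 = 125.1; supply price = 19 + 0.02·2950 = 78.
ΔQ = 4520 − 2950 = 1570; wedge = 125.1 − 78 = 47.1.
DWL = ½ × 1570 × 47.1 = $36973.50 thousand.

$36973.50 thousand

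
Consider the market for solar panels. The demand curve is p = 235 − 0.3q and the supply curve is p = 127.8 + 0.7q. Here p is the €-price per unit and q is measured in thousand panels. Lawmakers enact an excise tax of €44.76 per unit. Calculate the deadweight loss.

Competitive equilibrium: 235 − 0.3q = 127.8 + 0.7q → q* = 107.2, p* = 202.84.
With the tax, the buyer price exceeds the seller price by 44.76: (235 − 0.3q) − (127.8 + 0.7q) = 44.76 → q' = 62.44.
Δq = 107.2 − 62.44 = 44.76; the wedge equals the tax, 44.76.
DWL = ½ × 44.76 × 44.76 = €1001.73 thousand.

€1001.73 thousand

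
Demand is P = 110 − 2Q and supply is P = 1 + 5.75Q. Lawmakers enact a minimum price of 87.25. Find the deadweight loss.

Competitive equilibrium: 110 − 2Q = 1 + 5.75Q → Q* = 14.0645, P* = 81.871.
At the floor P = 87.25, quantity demanded = (110 − 87.25)/2 = 11.375.
Sellers' marginal cost at Q' = 11.375: 1 + 5.75·11.375 = 66.4063.
ΔQ = 14.0645 − 11.375 = 2.6895; wedge = 87.25 − 66.4063 = 20.8437.
The triangle = ½ × 2.6895 × 20.8437 = 28.03.

28.03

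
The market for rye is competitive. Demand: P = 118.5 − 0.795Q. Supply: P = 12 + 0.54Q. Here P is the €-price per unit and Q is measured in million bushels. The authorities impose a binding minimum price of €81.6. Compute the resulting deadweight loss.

€742.86 million

Competitive equilibrium: 118.5 − 0.795Q = 12 + 0.54Q → Q* = 79.7753, P* = 55.0787.
At the floor P = 81.6, quantity demanded = (118.5 − 81.6)/0.795 = 46.4151.
Sellers' marginal cost at Q' = 46.4151: 12 + 0.54·46.4151 = 37.0642.
ΔQ = 79.7753 − 46.4151 = 33.3602; wedge = 81.6 − 37.0642 = 44.5358.
The triangle = ½ × 33.3602 × 44.5358 = €742.86 million.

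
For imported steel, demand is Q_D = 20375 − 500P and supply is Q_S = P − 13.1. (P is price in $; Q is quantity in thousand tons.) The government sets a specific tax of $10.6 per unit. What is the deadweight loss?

$56.07 thousand

In inverse form: demand P = 40.75 − 0.002Q, supply P = 13.1 + Q.
Competitive equilibrium: 40.75 − 0.002Q = 13.1 + Q → Q* = 27.5948, P* = 40.6948.
With the tax, the buyer price exceeds the seller price by 10.6: (40.75 − 0.002Q) − (13.1 + Q) = 10.6 → Q' = 17.016.
ΔQ = 27.5948 − 17.016 = 10.5788; the wedge equals the tax, 10.6.
Deadweight loss = ½ × 10.5788 × 10.6 = $56.07 thousand.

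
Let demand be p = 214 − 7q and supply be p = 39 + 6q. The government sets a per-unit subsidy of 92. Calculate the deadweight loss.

325.54

Competitive equilibrium: 214 − 7q = 39 + 6q → q* = 13.4615, p* = 119.7692.
The subsidy lowers effective supply by 92: p = 6q − 53.
New quantity: 214 − 7q = 6q − 53 → q' = 20.5385.
Overproduction Δq = 20.5385 − 13.4615 = 7.077; wedge = subsidy = 92.
DWL = ½ × 7.077 × 92 = 325.54.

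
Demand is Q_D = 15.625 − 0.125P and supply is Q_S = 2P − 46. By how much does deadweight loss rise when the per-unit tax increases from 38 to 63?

In inverse form: demand P = 125 − 8Q, supply P = 23 + 0.5Q.
Competitive equilibrium: 125 − 8Q = 23 + 0.5Q → Q* = 12, P* = 29.
For a per-unit tax t: ΔQ = t/8.5, so DWL = ½·t·(t/8.5) = t²/17.
At t = 38: DWL = 84.941. At t = 63: DWL = 233.471.
Increase = 233.471 − 84.941 = 148.53.

148.53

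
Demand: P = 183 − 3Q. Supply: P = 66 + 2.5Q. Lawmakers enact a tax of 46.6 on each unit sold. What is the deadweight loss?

Competitive equilibrium: 183 − 3Q = 66 + 2.5Q → Q* = 21.2727, P* = 119.1818.
With the tax, the buyer price exceeds the seller price by 46.6: (183 − 3Q) − (66 + 2.5Q) = 46.6 → Q' = 12.8.
ΔQ = 21.2727 − 12.8 = 8.4727; the wedge equals the tax, 46.6.
Deadweight loss = ½ × 8.4727 × 46.6 = 197.41.

197.41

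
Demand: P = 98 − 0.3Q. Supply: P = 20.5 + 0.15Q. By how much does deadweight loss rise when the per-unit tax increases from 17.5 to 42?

1619.72

Competitive equilibrium: 98 − 0.3Q = 20.5 + 0.15Q → Q* = 172.2222, P* = 46.3333.
For a per-unit tax t: ΔQ = t/0.45, so DWL = ½·t·(t/0.45) = t²/0.9.
At t = 17.5: DWL = 340.278. At t = 42: DWL = 1960.
Increase = 1960 − 340.278 = 1619.72.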